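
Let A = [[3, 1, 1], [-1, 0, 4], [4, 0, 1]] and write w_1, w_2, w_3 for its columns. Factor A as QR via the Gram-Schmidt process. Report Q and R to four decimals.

Q = [[0.5883, 0.8086, 0.0000], [-0.1961, 0.1427, 0.9701], [0.7845, -0.5708, 0.2425]], R = [[5.0990, 0.5883, 0.5883], [0.0000, 0.8086, 0.8086], [0.0000, 0.0000, 4.1231]]

w_1 = (3, -1, 4); ‖w_1‖ = 5.0990, so e_1 = (0.5883, -0.1961, 0.7845).
e_1·w_2 = 0.5883·1 + (-0.1961)·0 + 0.7845·0 = 0.5883.
u_2 = w_2 − 0.5883·e_1 = (0.6538, 0.1154, -0.4615).
‖u_2‖ = 0.8086, so e_2 = (0.8086, 0.1427, -0.5708).
e_1·w_3 = 0.5883·1 + (-0.1961)·4 + 0.7845·1 = 0.5883; e_2·w_3 = 0.8086·1 + 0.1427·4 + (-0.5708)·1 = 0.8086.
u_3 = w_3 − 0.5883·e_1 − 0.8086·e_2 = (0.0000, 4.0000, 1.0000).
‖u_3‖ = 4.1231, so e_3 = (0.0000, 0.9701, 0.2425).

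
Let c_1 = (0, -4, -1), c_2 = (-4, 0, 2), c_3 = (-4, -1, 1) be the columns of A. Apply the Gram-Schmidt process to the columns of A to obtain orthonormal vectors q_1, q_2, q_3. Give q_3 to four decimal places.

q_3 = (-0.4364, 0.2182, -0.8729)

q_1 = c_1/‖c_1‖ = (0, -4, -1)/4.1231 = (0.0000, -0.9701, -0.2425).
r_{12} = q_1·c_2 = -0.4851.
u_2 = c_2 + 0.4851·q_1 = (-4.0000, -0.4706, 1.8824).
‖u_2‖ = 4.4458, so q_2 = (-0.8997, -0.1059, 0.4234).
r_{13} = q_1·c_3 = 0.7276; r_{23} = q_2·c_3 = 4.1282.
u_3 = c_3 − 0.7276·q_1 − 4.1282·q_2 = (-0.2857, 0.1429, -0.5714).
‖u_3‖ = 0.6547, so q_3 = (-0.4364, 0.2182, -0.8729).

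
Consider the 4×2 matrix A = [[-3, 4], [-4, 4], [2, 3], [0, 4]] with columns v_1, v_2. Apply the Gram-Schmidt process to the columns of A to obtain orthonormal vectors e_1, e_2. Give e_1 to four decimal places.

e_1 = (-0.5571, -0.7428, 0.3714, 0.0000)

v_1 = (-3, -4, 2, 0); ‖v_1‖ = 5.3852, so e_1 = (-0.5571, -0.7428, 0.3714, 0.0000).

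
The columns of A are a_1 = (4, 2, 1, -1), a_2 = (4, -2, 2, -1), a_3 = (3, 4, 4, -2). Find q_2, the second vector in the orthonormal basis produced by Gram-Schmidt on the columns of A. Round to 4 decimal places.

q_2 = (0.3311, -0.8751, 0.3430, -0.0828)

a_1 = (4, 2, 1, -1); ‖a_1‖ = 4.6904, so q_1 = (0.8528, 0.4264, 0.2132, -0.2132).
q_1·a_2 = 0.8528·4 + 0.4264·(-2) + 0.2132·2 + (-0.2132)·(-1) = 3.1980.
u_2 = a_2 − 3.1980·q_1 = (1.2727, -3.3636, 1.3182, -0.3182).
‖u_2‖ = 3.8435, so q_2 = (0.3311, -0.8751, 0.3430, -0.0828).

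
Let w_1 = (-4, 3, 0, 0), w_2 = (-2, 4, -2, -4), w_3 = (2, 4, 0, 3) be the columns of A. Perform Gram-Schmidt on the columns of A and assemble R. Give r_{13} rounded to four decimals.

r_{13} = 0.8000

q_1 = w_1/‖w_1‖ = (-4, 3, 0, 0)/5.0000 = (-0.8000, 0.6000, 0.0000, 0.0000).
r_{13} = q_1·w_3 = 0.8000.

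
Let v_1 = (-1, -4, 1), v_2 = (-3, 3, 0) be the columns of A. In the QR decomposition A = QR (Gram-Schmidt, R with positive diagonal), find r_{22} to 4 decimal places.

v_1 = (-1, -4, 1); ‖v_1‖ = 4.2426, so q_1 = (-0.2357, -0.9428, 0.2357).
q_1·v_2 = (-0.2357)·(-3) + (-0.9428)·3 + 0.2357·0 = -2.1213.
u_2 = v_2 + 2.1213·q_1 = (-3.5000, 1.0000, 0.5000).
r_{22} = ‖u_2‖ = 3.6742.

r_{22} = 3.6742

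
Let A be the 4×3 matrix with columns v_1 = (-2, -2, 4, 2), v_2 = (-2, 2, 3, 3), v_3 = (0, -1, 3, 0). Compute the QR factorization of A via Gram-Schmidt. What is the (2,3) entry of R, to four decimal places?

r_{23} = -0.5265

v_1 = (-2, -2, 4, 2); ‖v_1‖ = 5.2915, so q_1 = (-0.3780, -0.3780, 0.7559, 0.3780).
q_1·v_2 = (-0.3780)·(-2) + (-0.3780)·2 + 0.7559·3 + 0.3780·3 = 3.4017.
u_2 = v_2 − 3.4017·q_1 = (-0.7143, 3.2857, 0.4286, 1.7143).
‖u_2‖ = 3.7985, so q_2 = (-0.1880, 0.8650, 0.1128, 0.4513).
r_{23} = q_2·v_3 = -0.5265.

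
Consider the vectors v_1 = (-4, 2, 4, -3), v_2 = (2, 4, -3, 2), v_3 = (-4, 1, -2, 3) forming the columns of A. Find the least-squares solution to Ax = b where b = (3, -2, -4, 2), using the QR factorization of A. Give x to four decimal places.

e_1 = v_1/‖v_1‖ = (-4, 2, 4, -3)/6.7082 = (-0.5963, 0.2981, 0.5963, -0.4472).
r_{12} = e_1·v_2 = -2.6833.
u_2 = v_2 + 2.6833·e_1 = (0.4000, 4.8000, -1.4000, 0.8000).
‖u_2‖ = 5.0794, so e_2 = (0.0787, 0.9450, -0.2756, 0.1575).
r_{13} = e_1·v_3 = 0.1491; r_{23} = e_2·v_3 = 1.6537.
u_3 = v_3 − 0.1491·e_1 − 1.6537·e_2 = (-4.0413, -0.6072, -1.6331, 2.8062).
‖u_3‖ = 5.2195, so e_3 = (-0.7743, -0.1163, -0.3129, 0.5376).
Qᵀb = (-5.6647, -0.2362, 0.2366).
Back-substitute: x_3 = 0.2366/5.2195 = 0.0453.
x_2 = (-0.2362 − 1.6537·0.0453)/5.0794 = -0.0613.
x_1 = (-5.6647 + 2.6833·(-0.0613) − 0.1491·0.0453)/6.7082 = -0.8700.

x = (-0.8700, -0.0613, 0.0453)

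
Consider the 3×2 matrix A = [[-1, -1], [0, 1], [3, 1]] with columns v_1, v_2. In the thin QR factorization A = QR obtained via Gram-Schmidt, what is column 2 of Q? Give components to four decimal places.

q_2 = (-0.5071, 0.8452, -0.1690)

q_1 = v_1/‖v_1‖ = (-1, 0, 3)/3.1623 = (-0.3162, 0.0000, 0.9487).
r_{12} = q_1·v_2 = 1.2649.
u_2 = v_2 − 1.2649·q_1 = (-0.6000, 1.0000, -0.2000).
‖u_2‖ = 1.1832, so q_2 = (-0.5071, 0.8452, -0.1690).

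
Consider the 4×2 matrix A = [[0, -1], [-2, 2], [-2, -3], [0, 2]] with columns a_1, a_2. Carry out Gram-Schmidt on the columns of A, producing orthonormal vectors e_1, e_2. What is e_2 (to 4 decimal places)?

e_2 = (-0.2390, 0.5976, -0.5976, 0.4781)

a_1 = (0, -2, -2, 0); ‖a_1‖ = 2.8284, so e_1 = (0.0000, -0.7071, -0.7071, 0.0000).
e_1·a_2 = 0.0000·(-1) + (-0.7071)·2 + (-0.7071)·(-3) + 0.0000·2 = 0.7071.
u_2 = a_2 − 0.7071·e_1 = (-1.0000, 2.5000, -2.5000, 2.0000).
‖u_2‖ = 4.1833, so e_2 = (-0.2390, 0.5976, -0.5976, 0.4781).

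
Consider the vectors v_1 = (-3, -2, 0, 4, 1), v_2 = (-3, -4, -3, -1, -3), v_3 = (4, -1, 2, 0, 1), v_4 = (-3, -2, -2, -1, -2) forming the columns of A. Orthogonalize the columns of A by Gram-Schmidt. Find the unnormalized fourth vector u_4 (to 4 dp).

u_4 = (-0.2107, -0.0958, 0.3332, -0.2260, 0.0805)

v_1 = (-3, -2, 0, 4, 1); ‖v_1‖ = 5.4772, so q_1 = (-0.5477, -0.3651, 0.0000, 0.7303, 0.1826).
q_1·v_2 = (-0.5477)·(-3) + (-0.3651)·(-4) + 0.0000·(-3) + 0.7303·(-1) + 0.1826·(-3) = 1.8257.
u_2 = v_2 − 1.8257·q_1 = (-2.0000, -3.3333, -3.0000, -2.3333, -3.3333).
‖u_2‖ = 6.3770, so q_2 = (-0.3136, -0.5227, -0.4704, -0.3659, -0.5227).
q_1·v_3 = (-0.5477)·4 + (-0.3651)·(-1) + 0.0000·2 + 0.7303·0 + 0.1826·1 = -1.6432; q_2·v_3 = (-0.3136)·4 + (-0.5227)·(-1) + (-0.4704)·2 + (-0.3659)·0 + (-0.5227)·1 = -2.1954.
u_3 = v_3 + 1.6432·q_1 + 2.1954·q_2 = (2.4115, -2.7475, 0.9672, 0.3967, 0.1525).
‖u_3‖ = 3.8053, so q_3 = (0.6337, -0.7220, 0.2542, 0.1043, 0.0401).
q_1·v_4 = (-0.5477)·(-3) + (-0.3651)·(-2) + 0.0000·(-2) + 0.7303·(-1) + 0.1826·(-2) = 1.2780; q_2·v_4 = (-0.3136)·(-3) + (-0.5227)·(-2) + (-0.4704)·(-2) + (-0.3659)·(-1) + (-0.5227)·(-2) = 4.3385; q_3·v_4 = 0.6337·(-3) + (-0.7220)·(-2) + 0.2542·(-2) + 0.1043·(-1) + 0.0401·(-2) = -1.1498.
u_4 = v_4 − 1.2780·q_1 − 4.3385·q_2 + 1.1498·q_3 = (-0.2107, -0.0958, 0.3332, -0.2260, 0.0805).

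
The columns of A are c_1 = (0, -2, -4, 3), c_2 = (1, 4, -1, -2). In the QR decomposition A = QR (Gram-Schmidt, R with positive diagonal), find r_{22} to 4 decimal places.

r_{22} = 4.3072

c_1 = (0, -2, -4, 3); ‖c_1‖ = 5.3852, so q_1 = (0.0000, -0.3714, -0.7428, 0.5571).
q_1·c_2 = 0.0000·1 + (-0.3714)·4 + (-0.7428)·(-1) + 0.5571·(-2) = -1.8570.
u_2 = c_2 + 1.8570·q_1 = (1.0000, 3.3103, -2.3793, -0.9655).
r_{22} = ‖u_2‖ = 4.3072.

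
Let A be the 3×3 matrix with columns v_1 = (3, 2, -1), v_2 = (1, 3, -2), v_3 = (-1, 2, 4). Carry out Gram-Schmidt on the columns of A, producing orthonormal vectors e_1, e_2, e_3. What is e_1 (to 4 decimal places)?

e_1 = (0.8018, 0.5345, -0.2673)

v_1 = (3, 2, -1); ‖v_1‖ = 3.7417, so e_1 = (0.8018, 0.5345, -0.2673).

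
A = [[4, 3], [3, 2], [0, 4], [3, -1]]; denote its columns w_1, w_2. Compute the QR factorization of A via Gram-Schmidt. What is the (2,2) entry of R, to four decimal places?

e_1 = w_1/‖w_1‖ = (4, 3, 0, 3)/5.8310 = (0.6860, 0.5145, 0.0000, 0.5145).
r_{12} = e_1·w_2 = 2.5725.
u_2 = w_2 − 2.5725·e_1 = (1.2353, 0.6765, 4.0000, -2.3235).
r_{22} = ‖u_2‖ = 4.8355.

r_{22} = 4.8355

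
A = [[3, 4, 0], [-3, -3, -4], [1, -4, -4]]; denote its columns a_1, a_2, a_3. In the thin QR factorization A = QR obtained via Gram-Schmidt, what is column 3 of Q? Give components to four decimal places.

q_3 = (-0.6776, -0.7228, -0.1355)

q_1 = a_1/‖a_1‖ = (3, -3, 1)/4.3589 = (0.6882, -0.6882, 0.2294).
r_{12} = q_1·a_2 = 3.9001.
u_2 = a_2 − 3.9001·q_1 = (1.3158, -0.3158, -4.8947).
‖u_2‖ = 5.0783, so q_2 = (0.2591, -0.0622, -0.9638).
r_{13} = q_1·a_3 = 1.8353; r_{23} = q_2·a_3 = 4.1041.
u_3 = a_3 − 1.8353·q_1 − 4.1041·q_2 = (-2.3265, -2.4816, -0.4653).
‖u_3‖ = 3.4333, so q_3 = (-0.6776, -0.7228, -0.1355).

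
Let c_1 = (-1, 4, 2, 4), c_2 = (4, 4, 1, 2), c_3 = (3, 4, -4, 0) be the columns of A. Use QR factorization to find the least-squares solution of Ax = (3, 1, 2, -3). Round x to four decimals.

c_1 = (-1, 4, 2, 4); ‖c_1‖ = 6.0828, so q_1 = (-0.1644, 0.6576, 0.3288, 0.6576).
q_1·c_2 = (-0.1644)·4 + 0.6576·4 + 0.3288·1 + 0.6576·2 = 3.6168.
u_2 = c_2 − 3.6168·q_1 = (4.5946, 1.6216, -0.1892, -0.3784).
‖u_2‖ = 4.8907, so q_2 = (0.9395, 0.3316, -0.0387, -0.0774).
q_1·c_3 = (-0.1644)·3 + 0.6576·4 + 0.3288·(-4) + 0.6576·0 = 0.8220; q_2·c_3 = 0.9395·3 + 0.3316·4 + (-0.0387)·(-4) + (-0.0774)·0 = 4.2994.
u_3 = c_3 − 0.8220·q_1 − 4.2994·q_2 = (-0.9040, 2.0339, -4.1040, -0.2079).
‖u_3‖ = 4.6733, so q_3 = (-0.1934, 0.4352, -0.8782, -0.0445).
Qᵀb = (-1.1508, 3.3047, -1.7680).
Back-substitute: x_3 = -1.7680/4.6733 = -0.3783.
x_2 = (3.3047 − 4.2994·(-0.3783))/4.8907 = 1.0083.
x_1 = (-1.1508 − 3.6168·1.0083 − 0.8220·(-0.3783))/6.0828 = -0.7376.

x = (-0.7376, 1.0083, -0.3783)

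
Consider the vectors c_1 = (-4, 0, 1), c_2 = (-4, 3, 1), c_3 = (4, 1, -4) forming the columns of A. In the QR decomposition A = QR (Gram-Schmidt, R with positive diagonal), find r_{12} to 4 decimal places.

e_1 = c_1/‖c_1‖ = (-4, 0, 1)/4.1231 = (-0.9701, 0.0000, 0.2425).
r_{12} = e_1·c_2 = 4.1231.

r_{12} = 4.1231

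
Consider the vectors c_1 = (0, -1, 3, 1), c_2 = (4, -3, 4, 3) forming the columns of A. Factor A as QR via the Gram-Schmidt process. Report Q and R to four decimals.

e_1 = c_1/‖c_1‖ = (0, -1, 3, 1)/3.3166 = (0.0000, -0.3015, 0.9045, 0.3015).
r_{12} = e_1·c_2 = 5.4272.
u_2 = c_2 − 5.4272·e_1 = (4.0000, -1.3636, -0.9091, 1.3636).
‖u_2‖ = 4.5327, so e_2 = (0.8825, -0.3008, -0.2006, 0.3008).

Q = [[0.0000, 0.8825], [-0.3015, -0.3008], [0.9045, -0.2006], [0.3015, 0.3008]], R = [[3.3166, 5.4272], [0.0000, 4.5327]]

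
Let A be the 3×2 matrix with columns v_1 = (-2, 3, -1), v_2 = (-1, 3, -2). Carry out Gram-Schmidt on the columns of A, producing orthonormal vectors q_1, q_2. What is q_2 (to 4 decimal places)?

q_2 = (0.6172, 0.1543, -0.7715)

v_1 = (-2, 3, -1); ‖v_1‖ = 3.7417, so q_1 = (-0.5345, 0.8018, -0.2673).
q_1·v_2 = (-0.5345)·(-1) + 0.8018·3 + (-0.2673)·(-2) = 3.4744.
u_2 = v_2 − 3.4744·q_1 = (0.8571, 0.2143, -1.0714).
‖u_2‖ = 1.3887, so q_2 = (0.6172, 0.1543, -0.7715).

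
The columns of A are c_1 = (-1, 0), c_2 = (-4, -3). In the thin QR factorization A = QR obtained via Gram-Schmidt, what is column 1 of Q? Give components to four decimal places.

e_1 = c_1/‖c_1‖ = (-1, 0)/1.0000 = (-1.0000, 0.0000).

e_1 = (-1.0000, 0.0000)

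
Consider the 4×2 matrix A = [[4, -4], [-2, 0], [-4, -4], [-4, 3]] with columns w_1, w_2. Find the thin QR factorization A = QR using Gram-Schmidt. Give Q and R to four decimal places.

q_1 = w_1/‖w_1‖ = (4, -2, -4, -4)/7.2111 = (0.5547, -0.2774, -0.5547, -0.5547).
r_{12} = q_1·w_2 = -1.6641.
u_2 = w_2 + 1.6641·q_1 = (-3.0769, -0.4615, -4.9231, 2.0769).
‖u_2‖ = 6.1831, so q_2 = (-0.4976, -0.0746, -0.7962, 0.3359).

Q = [[0.5547, -0.4976], [-0.2774, -0.0746], [-0.5547, -0.7962], [-0.5547, 0.3359]], R = [[7.2111, -1.6641], [0.0000, 6.1831]]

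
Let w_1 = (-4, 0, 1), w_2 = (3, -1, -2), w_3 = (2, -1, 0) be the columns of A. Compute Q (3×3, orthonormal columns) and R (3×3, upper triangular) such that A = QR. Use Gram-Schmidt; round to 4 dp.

Q = [[-0.9701, -0.1871, 0.1543], [0.0000, -0.6362, -0.7715], [0.2425, -0.7485, 0.6172]], R = [[4.1231, -3.3955, -1.9403], [0.0000, 1.5718, 0.2620], [0.0000, 0.0000, 1.0801]]

w_1 = (-4, 0, 1); ‖w_1‖ = 4.1231, so q_1 = (-0.9701, 0.0000, 0.2425).
q_1·w_2 = (-0.9701)·3 + 0.0000·(-1) + 0.2425·(-2) = -3.3955.
u_2 = w_2 + 3.3955·q_1 = (-0.2941, -1.0000, -1.1765).
‖u_2‖ = 1.5718, so q_2 = (-0.1871, -0.6362, -0.7485).
q_1·w_3 = (-0.9701)·2 + 0.0000·(-1) + 0.2425·0 = -1.9403; q_2·w_3 = (-0.1871)·2 + (-0.6362)·(-1) + (-0.7485)·0 = 0.2620.
u_3 = w_3 + 1.9403·q_1 − 0.2620·q_2 = (0.1667, -0.8333, 0.6667).
‖u_3‖ = 1.0801, so q_3 = (0.1543, -0.7715, 0.6172).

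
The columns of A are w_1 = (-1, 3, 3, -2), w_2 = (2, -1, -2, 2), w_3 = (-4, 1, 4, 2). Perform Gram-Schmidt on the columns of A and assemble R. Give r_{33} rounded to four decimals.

q_1 = w_1/‖w_1‖ = (-1, 3, 3, -2)/4.7958 = (-0.2085, 0.6255, 0.6255, -0.4170).
r_{12} = q_1·w_2 = -3.1277.
u_2 = w_2 + 3.1277·q_1 = (1.3478, 0.9565, -0.0435, 0.6957).
‖u_2‖ = 1.7937, so q_2 = (0.7514, 0.5333, -0.0242, 0.3878).
r_{13} = q_1·w_3 = 3.1277; r_{23} = q_2·w_3 = -1.7937.
u_3 = w_3 − 3.1277·q_1 + 1.7937·q_2 = (-2.0000, 0.0000, 2.0000, 4.0000).
r_{33} = ‖u_3‖ = 4.8990.

r_{33} = 4.8990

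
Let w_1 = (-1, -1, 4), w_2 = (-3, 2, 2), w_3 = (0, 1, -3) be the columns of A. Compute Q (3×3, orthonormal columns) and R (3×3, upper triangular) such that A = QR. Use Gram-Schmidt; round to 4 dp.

w_1 = (-1, -1, 4); ‖w_1‖ = 4.2426, so q_1 = (-0.2357, -0.2357, 0.9428).
q_1·w_2 = (-0.2357)·(-3) + (-0.2357)·2 + 0.9428·2 = 2.1213.
u_2 = w_2 − 2.1213·q_1 = (-2.5000, 2.5000, 0.0000).
‖u_2‖ = 3.5355, so q_2 = (-0.7071, 0.7071, 0.0000).
q_1·w_3 = (-0.2357)·0 + (-0.2357)·1 + 0.9428·(-3) = -3.0641; q_2·w_3 = (-0.7071)·0 + 0.7071·1 + (0.0000)·(-3) = 0.7071.
u_3 = w_3 + 3.0641·q_1 − 0.7071·q_2 = (-0.2222, -0.2222, -0.1111).
‖u_3‖ = 0.3333, so q_3 = (-0.6667, -0.6667, -0.3333).

Q = [[-0.2357, -0.7071, -0.6667], [-0.2357, 0.7071, -0.6667], [0.9428, 0.0000, -0.3333]], R = [[4.2426, 2.1213, -3.0641], [0.0000, 3.5355, 0.7071], [0.0000, 0.0000, 0.3333]]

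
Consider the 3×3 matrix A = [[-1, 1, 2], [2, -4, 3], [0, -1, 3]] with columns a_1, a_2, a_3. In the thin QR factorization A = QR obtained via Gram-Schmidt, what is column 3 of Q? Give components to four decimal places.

q_3 = (0.6667, 0.3333, -0.6667)

a_1 = (-1, 2, 0); ‖a_1‖ = 2.2361, so q_1 = (-0.4472, 0.8944, 0.0000).
q_1·a_2 = (-0.4472)·1 + 0.8944·(-4) + 0.0000·(-1) = -4.0249.
u_2 = a_2 + 4.0249·q_1 = (-0.8000, -0.4000, -1.0000).
‖u_2‖ = 1.3416, so q_2 = (-0.5963, -0.2981, -0.7454).
q_1·a_3 = (-0.4472)·2 + 0.8944·3 + 0.0000·3 = 1.7889; q_2·a_3 = (-0.5963)·2 + (-0.2981)·3 + (-0.7454)·3 = -4.3231.
u_3 = a_3 − 1.7889·q_1 + 4.3231·q_2 = (0.2222, 0.1111, -0.2222).
‖u_3‖ = 0.3333, so q_3 = (0.6667, 0.3333, -0.6667).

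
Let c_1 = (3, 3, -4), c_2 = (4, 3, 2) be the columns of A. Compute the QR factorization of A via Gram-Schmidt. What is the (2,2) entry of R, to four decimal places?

r_{22} = 4.9020

c_1 = (3, 3, -4); ‖c_1‖ = 5.8310, so q_1 = (0.5145, 0.5145, -0.6860).
q_1·c_2 = 0.5145·4 + 0.5145·3 + (-0.6860)·2 = 2.2295.
u_2 = c_2 − 2.2295·q_1 = (2.8529, 1.8529, 3.5294).
r_{22} = ‖u_2‖ = 4.9020.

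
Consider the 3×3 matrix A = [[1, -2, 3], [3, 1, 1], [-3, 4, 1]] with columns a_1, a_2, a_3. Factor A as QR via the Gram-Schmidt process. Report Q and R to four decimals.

Q = [[0.2294, -0.3715, 0.8996], [0.6882, 0.7155, 0.1200], [-0.6882, 0.5917, 0.4198]], R = [[4.3589, -2.5236, 0.6882], [0.0000, 3.8251, 0.1926], [0.0000, 0.0000, 3.2387]]

a_1 = (1, 3, -3); ‖a_1‖ = 4.3589, so q_1 = (0.2294, 0.6882, -0.6882).
q_1·a_2 = 0.2294·(-2) + 0.6882·1 + (-0.6882)·4 = -2.5236.
u_2 = a_2 + 2.5236·q_1 = (-1.4211, 2.7368, 2.2632).
‖u_2‖ = 3.8251, so q_2 = (-0.3715, 0.7155, 0.5917).
q_1·a_3 = 0.2294·3 + 0.6882·1 + (-0.6882)·1 = 0.6882; q_2·a_3 = (-0.3715)·3 + 0.7155·1 + 0.5917·1 = 0.1926.
u_3 = a_3 − 0.6882·q_1 − 0.1926·q_2 = (2.9137, 0.3885, 1.3597).
‖u_3‖ = 3.2387, so q_3 = (0.8996, 0.1200, 0.4198).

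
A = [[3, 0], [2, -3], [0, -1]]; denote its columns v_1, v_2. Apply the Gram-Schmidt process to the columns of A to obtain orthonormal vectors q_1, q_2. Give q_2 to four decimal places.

q_1 = v_1/‖v_1‖ = (3, 2, 0)/3.6056 = (0.8321, 0.5547, 0.0000).
r_{12} = q_1·v_2 = -1.6641.
u_2 = v_2 + 1.6641·q_1 = (1.3846, -2.0769, -1.0000).
‖u_2‖ = 2.6890, so q_2 = (0.5149, -0.7724, -0.3719).

q_2 = (0.5149, -0.7724, -0.3719)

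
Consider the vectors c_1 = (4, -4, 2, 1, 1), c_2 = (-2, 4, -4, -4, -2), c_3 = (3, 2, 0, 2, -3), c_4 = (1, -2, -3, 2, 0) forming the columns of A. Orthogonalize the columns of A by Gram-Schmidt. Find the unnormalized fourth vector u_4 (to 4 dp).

u_4 = (-0.2537, -1.3444, -3.2130, 1.9278, 0.1352)

c_1 = (4, -4, 2, 1, 1); ‖c_1‖ = 6.1644, so e_1 = (0.6489, -0.6489, 0.3244, 0.1622, 0.1622).
e_1·c_2 = 0.6489·(-2) + (-0.6489)·4 + 0.3244·(-4) + 0.1622·(-4) + 0.1622·(-2) = -6.1644.
u_2 = c_2 + 6.1644·e_1 = (2.0000, 0.0000, -2.0000, -3.0000, -1.0000).
‖u_2‖ = 4.2426, so e_2 = (0.4714, 0.0000, -0.4714, -0.7071, -0.2357).
e_1·c_3 = 0.6489·3 + (-0.6489)·2 + 0.3244·0 + 0.1622·2 + 0.1622·(-3) = 0.4867; e_2·c_3 = 0.4714·3 + 0.0000·2 + (-0.4714)·0 + (-0.7071)·2 + (-0.2357)·(-3) = 0.7071.
u_3 = c_3 − 0.4867·e_1 − 0.7071·e_2 = (2.3509, 2.3158, 0.1754, 2.4211, -2.9123).
‖u_3‖ = 5.0262, so e_3 = (0.4677, 0.4607, 0.0349, 0.4817, -0.5794).
e_1·c_4 = 0.6489·1 + (-0.6489)·(-2) + 0.3244·(-3) + 0.1622·2 + 0.1622·0 = 1.2978; e_2·c_4 = 0.4714·1 + 0.0000·(-2) + (-0.4714)·(-3) + (-0.7071)·2 + (-0.2357)·0 = 0.4714; e_3·c_4 = 0.4677·1 + 0.4607·(-2) + 0.0349·(-3) + 0.4817·2 + (-0.5794)·0 = 0.4049.
u_4 = c_4 − 1.2978·e_1 − 0.4714·e_2 − 0.4049·e_3 = (-0.2537, -1.3444, -3.2130, 1.9278, 0.1352).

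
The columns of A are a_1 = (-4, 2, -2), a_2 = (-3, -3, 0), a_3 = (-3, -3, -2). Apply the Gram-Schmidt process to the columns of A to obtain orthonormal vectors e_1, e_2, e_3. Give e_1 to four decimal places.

a_1 = (-4, 2, -2); ‖a_1‖ = 4.8990, so e_1 = (-0.8165, 0.4082, -0.4082).

e_1 = (-0.8165, 0.4082, -0.4082)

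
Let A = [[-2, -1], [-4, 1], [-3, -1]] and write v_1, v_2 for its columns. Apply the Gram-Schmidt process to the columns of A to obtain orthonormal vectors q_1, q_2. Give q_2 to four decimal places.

q_2 = (-0.5406, 0.6608, -0.5206)

v_1 = (-2, -4, -3); ‖v_1‖ = 5.3852, so q_1 = (-0.3714, -0.7428, -0.5571).
q_1·v_2 = (-0.3714)·(-1) + (-0.7428)·1 + (-0.5571)·(-1) = 0.1857.
u_2 = v_2 − 0.1857·q_1 = (-0.9310, 1.1379, -0.8966).
‖u_2‖ = 1.7221, so q_2 = (-0.5406, 0.6608, -0.5206).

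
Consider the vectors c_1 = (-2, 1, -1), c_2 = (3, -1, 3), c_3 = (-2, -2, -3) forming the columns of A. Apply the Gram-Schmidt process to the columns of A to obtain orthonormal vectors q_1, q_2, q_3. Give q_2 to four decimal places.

c_1 = (-2, 1, -1); ‖c_1‖ = 2.4495, so q_1 = (-0.8165, 0.4082, -0.4082).
q_1·c_2 = (-0.8165)·3 + 0.4082·(-1) + (-0.4082)·3 = -4.0825.
u_2 = c_2 + 4.0825·q_1 = (-0.3333, 0.6667, 1.3333).
‖u_2‖ = 1.5275, so q_2 = (-0.2182, 0.4364, 0.8729).

q_2 = (-0.2182, 0.4364, 0.8729)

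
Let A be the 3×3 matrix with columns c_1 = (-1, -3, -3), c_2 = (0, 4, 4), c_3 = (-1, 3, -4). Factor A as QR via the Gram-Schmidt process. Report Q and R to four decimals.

Q = [[-0.2294, -0.9733, 0.0000], [-0.6882, 0.1622, 0.7071], [-0.6882, 0.1622, -0.7071]], R = [[4.3589, -5.5060, 0.9177], [0.0000, 1.2978, 0.8111], [0.0000, 0.0000, 4.9497]]

q_1 = c_1/‖c_1‖ = (-1, -3, -3)/4.3589 = (-0.2294, -0.6882, -0.6882).
r_{12} = q_1·c_2 = -5.5060.
u_2 = c_2 + 5.5060·q_1 = (-1.2632, 0.2105, 0.2105).
‖u_2‖ = 1.2978, so q_2 = (-0.9733, 0.1622, 0.1622).
r_{13} = q_1·c_3 = 0.9177; r_{23} = q_2·c_3 = 0.8111.
u_3 = c_3 − 0.9177·q_1 − 0.8111·q_2 = (0.0000, 3.5000, -3.5000).
‖u_3‖ = 4.9497, so q_3 = (0.0000, 0.7071, -0.7071).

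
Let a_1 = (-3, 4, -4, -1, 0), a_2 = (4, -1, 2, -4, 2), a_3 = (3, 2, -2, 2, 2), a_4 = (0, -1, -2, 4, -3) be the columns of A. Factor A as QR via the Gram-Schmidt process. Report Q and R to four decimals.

a_1 = (-3, 4, -4, -1, 0); ‖a_1‖ = 6.4807, so e_1 = (-0.4629, 0.6172, -0.6172, -0.1543, 0.0000).
e_1·a_2 = (-0.4629)·4 + 0.6172·(-1) + (-0.6172)·2 + (-0.1543)·(-4) + 0.0000·2 = -3.0861.
u_2 = a_2 + 3.0861·e_1 = (2.5714, 0.9048, 0.0952, -4.4762, 2.0000).
‖u_2‖ = 5.6104, so e_2 = (0.4583, 0.1613, 0.0170, -0.7978, 0.3565).
e_1·a_3 = (-0.4629)·3 + 0.6172·2 + (-0.6172)·(-2) + (-0.1543)·2 + 0.0000·2 = 0.7715; e_2·a_3 = 0.4583·3 + 0.1613·2 + 0.0170·(-2) + (-0.7978)·2 + 0.3565·2 = 0.7809.
u_3 = a_3 − 0.7715·e_1 − 0.7809·e_2 = (2.9992, 1.3979, -1.5371, 2.7421, 1.7216).
‖u_3‖ = 4.8780, so e_3 = (0.6148, 0.2866, -0.3151, 0.5621, 0.3529).
e_1·a_4 = (-0.4629)·0 + 0.6172·(-1) + (-0.6172)·(-2) + (-0.1543)·4 + 0.0000·(-3) = 0.0000; e_2·a_4 = 0.4583·0 + 0.1613·(-1) + 0.0170·(-2) + (-0.7978)·4 + 0.3565·(-3) = -4.4560; e_3·a_4 = 0.6148·0 + 0.2866·(-1) + (-0.3151)·(-2) + 0.5621·4 + 0.3529·(-3) = 1.5333.
u_4 = a_4 + 0.0000·e_1 + 4.4560·e_2 − 1.5333·e_3 = (1.0996, -0.7208, -1.4412, -0.4171, -1.9527).
‖u_4‖ = 2.7915, so e_4 = (0.3939, -0.2582, -0.5163, -0.1494, -0.6995).

Q = [[-0.4629, 0.4583, 0.6148, 0.3939], [0.6172, 0.1613, 0.2866, -0.2582], [-0.6172, 0.0170, -0.3151, -0.5163], [-0.1543, -0.7978, 0.5621, -0.1494], [0.0000, 0.3565, 0.3529, -0.6995]], R = [[6.4807, -3.0861, 0.7715, 0.0000], [0.0000, 5.6104, 0.7809, -4.4560], [0.0000, 0.0000, 4.8780, 1.5333], [0.0000, 0.0000, 0.0000, 2.7915]]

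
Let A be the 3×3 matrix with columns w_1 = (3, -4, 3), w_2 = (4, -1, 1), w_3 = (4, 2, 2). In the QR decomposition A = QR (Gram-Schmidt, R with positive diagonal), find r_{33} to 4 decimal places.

w_1 = (3, -4, 3); ‖w_1‖ = 5.8310, so q_1 = (0.5145, -0.6860, 0.5145).
q_1·w_2 = 0.5145·4 + (-0.6860)·(-1) + 0.5145·1 = 3.2585.
u_2 = w_2 − 3.2585·q_1 = (2.3235, 1.2353, -0.6765).
‖u_2‖ = 2.7170, so q_2 = (0.8552, 0.4546, -0.2490).
q_1·w_3 = 0.5145·4 + (-0.6860)·2 + 0.5145·2 = 1.7150; q_2·w_3 = 0.8552·4 + 0.4546·2 + (-0.2490)·2 = 3.8320.
u_3 = w_3 − 1.7150·q_1 − 3.8320·q_2 = (-0.1594, 1.4343, 2.0717).
r_{33} = ‖u_3‖ = 2.5248.

r_{33} = 2.5248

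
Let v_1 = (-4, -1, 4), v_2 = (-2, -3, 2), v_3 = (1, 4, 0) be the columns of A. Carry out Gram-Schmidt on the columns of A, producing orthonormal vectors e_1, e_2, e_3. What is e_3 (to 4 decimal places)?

e_3 = (0.7071, 0.0000, 0.7071)

v_1 = (-4, -1, 4); ‖v_1‖ = 5.7446, so e_1 = (-0.6963, -0.1741, 0.6963).
e_1·v_2 = (-0.6963)·(-2) + (-0.1741)·(-3) + 0.6963·2 = 3.3075.
u_2 = v_2 − 3.3075·e_1 = (0.3030, -2.4242, -0.3030).
‖u_2‖ = 2.4618, so e_2 = (0.1231, -0.9847, -0.1231).
e_1·v_3 = (-0.6963)·1 + (-0.1741)·4 + 0.6963·0 = -1.3926; e_2·v_3 = 0.1231·1 + (-0.9847)·4 + (-0.1231)·0 = -3.8158.
u_3 = v_3 + 1.3926·e_1 + 3.8158·e_2 = (0.5000, 0.0000, 0.5000).
‖u_3‖ = 0.7071, so e_3 = (0.7071, 0.0000, 0.7071).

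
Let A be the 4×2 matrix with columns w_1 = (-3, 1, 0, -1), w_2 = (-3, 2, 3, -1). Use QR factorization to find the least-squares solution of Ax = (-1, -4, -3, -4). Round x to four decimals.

x = (1.7339, -1.3394)

w_1 = (-3, 1, 0, -1); ‖w_1‖ = 3.3166, so e_1 = (-0.9045, 0.3015, 0.0000, -0.3015).
e_1·w_2 = (-0.9045)·(-3) + 0.3015·2 + 0.0000·3 + (-0.3015)·(-1) = 3.6181.
u_2 = w_2 − 3.6181·e_1 = (0.2727, 0.9091, 3.0000, 0.0909).
‖u_2‖ = 3.1479, so e_2 = (0.0866, 0.2888, 0.9530, 0.0289).
Qᵀb = (0.9045, -4.2164).
Back-substitute: x_2 = -4.2164/3.1479 = -1.3394.
x_1 = (0.9045 − 3.6181·(-1.3394))/3.3166 = 1.7339.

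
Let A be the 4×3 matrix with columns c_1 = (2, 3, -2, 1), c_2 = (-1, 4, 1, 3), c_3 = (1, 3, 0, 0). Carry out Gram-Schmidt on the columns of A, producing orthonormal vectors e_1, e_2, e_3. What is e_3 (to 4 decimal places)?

c_1 = (2, 3, -2, 1); ‖c_1‖ = 4.2426, so e_1 = (0.4714, 0.7071, -0.4714, 0.2357).
e_1·c_2 = 0.4714·(-1) + 0.7071·4 + (-0.4714)·1 + 0.2357·3 = 2.5927.
u_2 = c_2 − 2.5927·e_1 = (-2.2222, 2.1667, 2.2222, 2.3889).
‖u_2‖ = 4.5031, so e_2 = (-0.4935, 0.4812, 0.4935, 0.5305).
e_1·c_3 = 0.4714·1 + 0.7071·3 + (-0.4714)·0 + 0.2357·0 = 2.5927; e_2·c_3 = (-0.4935)·1 + 0.4812·3 + 0.4935·0 + 0.5305·0 = 0.9500.
u_3 = c_3 − 2.5927·e_1 − 0.9500·e_2 = (0.2466, 0.7096, 0.7534, -1.1151).
‖u_3‖ = 1.5412, so e_3 = (0.1600, 0.4604, 0.4889, -0.7235).

e_3 = (0.1600, 0.4604, 0.4889, -0.7235)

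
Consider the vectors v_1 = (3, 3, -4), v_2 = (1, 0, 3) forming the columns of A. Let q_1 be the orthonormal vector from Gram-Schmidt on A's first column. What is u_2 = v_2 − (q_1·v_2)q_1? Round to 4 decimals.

u_2 = (1.7941, 0.7941, 1.9412)

q_1 = v_1/‖v_1‖ = (3, 3, -4)/5.8310 = (0.5145, 0.5145, -0.6860).
r_{12} = q_1·v_2 = -1.5435.
u_2 = v_2 + 1.5435·q_1 = (1.7941, 0.7941, 1.9412).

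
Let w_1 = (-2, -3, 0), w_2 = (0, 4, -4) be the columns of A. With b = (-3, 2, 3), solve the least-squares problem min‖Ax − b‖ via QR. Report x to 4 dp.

e_1 = w_1/‖w_1‖ = (-2, -3, 0)/3.6056 = (-0.5547, -0.8321, 0.0000).
r_{12} = e_1·w_2 = -3.3282.
u_2 = w_2 + 3.3282·e_1 = (-1.8462, 1.2308, -4.0000).
‖u_2‖ = 4.5742, so e_2 = (-0.4036, 0.2691, -0.8745).
Qᵀb = (0.0000, -0.8745).
Back-substitute: x_2 = -0.8745/4.5742 = -0.1912.
x_1 = (0.0000 + 3.3282·(-0.1912))/3.6056 = -0.1765.

x = (-0.1765, -0.1912)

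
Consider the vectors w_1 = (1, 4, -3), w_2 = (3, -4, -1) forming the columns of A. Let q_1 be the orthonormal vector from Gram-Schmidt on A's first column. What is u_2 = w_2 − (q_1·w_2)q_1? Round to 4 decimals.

u_2 = (3.3846, -2.4615, -2.1538)

w_1 = (1, 4, -3); ‖w_1‖ = 5.0990, so q_1 = (0.1961, 0.7845, -0.5883).
q_1·w_2 = 0.1961·3 + 0.7845·(-4) + (-0.5883)·(-1) = -1.9612.
u_2 = w_2 + 1.9612·q_1 = (3.3846, -2.4615, -2.1538).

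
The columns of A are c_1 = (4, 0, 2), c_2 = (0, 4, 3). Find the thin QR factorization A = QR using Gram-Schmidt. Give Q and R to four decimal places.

c_1 = (4, 0, 2); ‖c_1‖ = 4.4721, so e_1 = (0.8944, 0.0000, 0.4472).
e_1·c_2 = 0.8944·0 + 0.0000·4 + 0.4472·3 = 1.3416.
u_2 = c_2 − 1.3416·e_1 = (-1.2000, 4.0000, 2.4000).
‖u_2‖ = 4.8166, so e_2 = (-0.2491, 0.8305, 0.4983).

Q = [[0.8944, -0.2491], [0.0000, 0.8305], [0.4472, 0.4983]], R = [[4.4721, 1.3416], [0.0000, 4.8166]]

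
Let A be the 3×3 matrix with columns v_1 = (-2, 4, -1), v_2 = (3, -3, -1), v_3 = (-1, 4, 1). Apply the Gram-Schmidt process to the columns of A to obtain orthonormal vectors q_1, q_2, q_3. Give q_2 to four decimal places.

q_2 = (0.6034, 0.1040, -0.7906)

v_1 = (-2, 4, -1); ‖v_1‖ = 4.5826, so q_1 = (-0.4364, 0.8729, -0.2182).
q_1·v_2 = (-0.4364)·3 + 0.8729·(-3) + (-0.2182)·(-1) = -3.7097.
u_2 = v_2 + 3.7097·q_1 = (1.3810, 0.2381, -1.8095).
‖u_2‖ = 2.2887, so q_2 = (0.6034, 0.1040, -0.7906).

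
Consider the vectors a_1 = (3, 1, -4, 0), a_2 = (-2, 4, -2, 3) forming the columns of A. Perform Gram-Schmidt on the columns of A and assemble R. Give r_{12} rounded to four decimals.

r_{12} = 1.1767

e_1 = a_1/‖a_1‖ = (3, 1, -4, 0)/5.0990 = (0.5883, 0.1961, -0.7845, 0.0000).
r_{12} = e_1·a_2 = 1.1767.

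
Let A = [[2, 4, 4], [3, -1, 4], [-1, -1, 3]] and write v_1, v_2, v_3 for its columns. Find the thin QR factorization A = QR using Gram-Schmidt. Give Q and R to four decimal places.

v_1 = (2, 3, -1); ‖v_1‖ = 3.7417, so e_1 = (0.5345, 0.8018, -0.2673).
e_1·v_2 = 0.5345·4 + 0.8018·(-1) + (-0.2673)·(-1) = 1.6036.
u_2 = v_2 − 1.6036·e_1 = (3.1429, -2.2857, -0.5714).
‖u_2‖ = 3.9279, so e_2 = (0.8001, -0.5819, -0.1455).
e_1·v_3 = 0.5345·4 + 0.8018·4 + (-0.2673)·3 = 4.5434; e_2·v_3 = 0.8001·4 + (-0.5819)·4 + (-0.1455)·3 = 0.4364.
u_3 = v_3 − 4.5434·e_1 − 0.4364·e_2 = (1.2222, 0.6111, 4.2778).
‖u_3‖ = 4.4907, so e_3 = (0.2722, 0.1361, 0.9526).

Q = [[0.5345, 0.8001, 0.2722], [0.8018, -0.5819, 0.1361], [-0.2673, -0.1455, 0.9526]], R = [[3.7417, 1.6036, 4.5434], [0.0000, 3.9279, 0.4364], [0.0000, 0.0000, 4.4907]]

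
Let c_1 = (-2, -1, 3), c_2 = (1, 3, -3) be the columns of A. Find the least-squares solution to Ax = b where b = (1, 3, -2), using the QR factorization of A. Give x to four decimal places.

e_1 = c_1/‖c_1‖ = (-2, -1, 3)/3.7417 = (-0.5345, -0.2673, 0.8018).
r_{12} = e_1·c_2 = -3.7417.
u_2 = c_2 + 3.7417·e_1 = (-1.0000, 2.0000, 0.0000).
‖u_2‖ = 2.2361, so e_2 = (-0.4472, 0.8944, 0.0000).
Qᵀb = (-2.9399, 2.2361).
Back-substitute: x_2 = 2.2361/2.2361 = 1.0000.
x_1 = (-2.9399 + 3.7417·1.0000)/3.7417 = 0.2143.

x = (0.2143, 1.0000)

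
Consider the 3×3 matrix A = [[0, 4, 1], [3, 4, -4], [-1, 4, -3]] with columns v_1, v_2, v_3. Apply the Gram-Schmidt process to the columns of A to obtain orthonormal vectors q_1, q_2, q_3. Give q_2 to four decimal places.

q_2 = (0.6202, 0.2481, 0.7442)

v_1 = (0, 3, -1); ‖v_1‖ = 3.1623, so q_1 = (0.0000, 0.9487, -0.3162).
q_1·v_2 = 0.0000·4 + 0.9487·4 + (-0.3162)·4 = 2.5298.
u_2 = v_2 − 2.5298·q_1 = (4.0000, 1.6000, 4.8000).
‖u_2‖ = 6.4498, so q_2 = (0.6202, 0.2481, 0.7442).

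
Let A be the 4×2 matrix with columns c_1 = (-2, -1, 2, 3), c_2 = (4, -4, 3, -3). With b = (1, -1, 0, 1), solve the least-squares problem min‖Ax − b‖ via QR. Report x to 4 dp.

c_1 = (-2, -1, 2, 3); ‖c_1‖ = 4.2426, so e_1 = (-0.4714, -0.2357, 0.4714, 0.7071).
e_1·c_2 = (-0.4714)·4 + (-0.2357)·(-4) + 0.4714·3 + 0.7071·(-3) = -1.6499.
u_2 = c_2 + 1.6499·e_1 = (3.2222, -4.3889, 3.7778, -1.8333).
‖u_2‖ = 6.8759, so e_2 = (0.4686, -0.6383, 0.5494, -0.2666).
Qᵀb = (0.4714, 0.8403).
Back-substitute: x_2 = 0.8403/6.8759 = 0.1222.
x_1 = (0.4714 + 1.6499·0.1222)/4.2426 = 0.1586.

x = (0.1586, 0.1222)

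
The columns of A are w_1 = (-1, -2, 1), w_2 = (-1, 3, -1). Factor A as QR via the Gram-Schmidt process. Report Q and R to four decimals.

q_1 = w_1/‖w_1‖ = (-1, -2, 1)/2.4495 = (-0.4082, -0.8165, 0.4082).
r_{12} = q_1·w_2 = -2.4495.
u_2 = w_2 + 2.4495·q_1 = (-2.0000, 1.0000, 0.0000).
‖u_2‖ = 2.2361, so q_2 = (-0.8944, 0.4472, 0.0000).

Q = [[-0.4082, -0.8944], [-0.8165, 0.4472], [0.4082, 0.0000]], R = [[2.4495, -2.4495], [0.0000, 2.2361]]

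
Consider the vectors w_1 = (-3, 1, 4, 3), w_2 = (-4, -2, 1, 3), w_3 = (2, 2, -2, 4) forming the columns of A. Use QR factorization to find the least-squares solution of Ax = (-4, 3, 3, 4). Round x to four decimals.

x = (1.1168, -0.0039, 0.2854)

w_1 = (-3, 1, 4, 3); ‖w_1‖ = 5.9161, so e_1 = (-0.5071, 0.1690, 0.6761, 0.5071).
e_1·w_2 = (-0.5071)·(-4) + 0.1690·(-2) + 0.6761·1 + 0.5071·3 = 3.8877.
u_2 = w_2 − 3.8877·e_1 = (-2.0286, -2.6571, -1.6286, 1.0286).
‖u_2‖ = 3.8582, so e_2 = (-0.5258, -0.6887, -0.4221, 0.2666).
e_1·w_3 = (-0.5071)·2 + 0.1690·2 + 0.6761·(-2) + 0.5071·4 = 0.0000; e_2·w_3 = (-0.5258)·2 + (-0.6887)·2 + (-0.4221)·(-2) + 0.2666·4 = -0.5184.
u_3 = w_3 + 0.0000·e_1 + 0.5184·e_2 = (1.7274, 1.6430, -2.2188, 4.1382).
‖u_3‖ = 5.2661, so e_3 = (0.3280, 0.3120, -0.4213, 0.7858).
Qᵀb = (6.5922, -0.1629, 1.5031).
Back-substitute: x_3 = 1.5031/5.2661 = 0.2854.
x_2 = (-0.1629 + 0.5184·0.2854)/3.8582 = -0.0039.
x_1 = (6.5922 − 3.8877·(-0.0039) + 0.0000·0.2854)/5.9161 = 1.1168.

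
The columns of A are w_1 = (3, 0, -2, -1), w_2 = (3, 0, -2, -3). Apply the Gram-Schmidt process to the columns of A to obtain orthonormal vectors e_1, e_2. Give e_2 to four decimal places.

e_2 = (-0.2224, 0.0000, 0.1482, -0.9636)

w_1 = (3, 0, -2, -1); ‖w_1‖ = 3.7417, so e_1 = (0.8018, 0.0000, -0.5345, -0.2673).
e_1·w_2 = 0.8018·3 + 0.0000·0 + (-0.5345)·(-2) + (-0.2673)·(-3) = 4.2762.
u_2 = w_2 − 4.2762·e_1 = (-0.4286, 0.0000, 0.2857, -1.8571).
‖u_2‖ = 1.9272, so e_2 = (-0.2224, 0.0000, 0.1482, -0.9636).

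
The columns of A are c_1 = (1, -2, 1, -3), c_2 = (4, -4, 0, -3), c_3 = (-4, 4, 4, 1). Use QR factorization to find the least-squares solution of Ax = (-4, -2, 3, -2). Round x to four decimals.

x = (2.3765, -1.2735, -0.0088)

c_1 = (1, -2, 1, -3); ‖c_1‖ = 3.8730, so e_1 = (0.2582, -0.5164, 0.2582, -0.7746).
e_1·c_2 = 0.2582·4 + (-0.5164)·(-4) + 0.2582·0 + (-0.7746)·(-3) = 5.4222.
u_2 = c_2 − 5.4222·e_1 = (2.6000, -1.2000, -1.4000, 1.2000).
‖u_2‖ = 3.4059, so e_2 = (0.7634, -0.3523, -0.4111, 0.3523).
e_1·c_3 = 0.2582·(-4) + (-0.5164)·4 + 0.2582·4 + (-0.7746)·1 = -2.8402; e_2·c_3 = 0.7634·(-4) + (-0.3523)·4 + (-0.4111)·4 + 0.3523·1 = -5.7548.
u_3 = c_3 + 2.8402·e_1 + 5.7548·e_2 = (1.1264, 0.5057, 2.3678, 0.8276).
‖u_3‖ = 2.7957, so e_3 = (0.4029, 0.1809, 0.8469, 0.2960).
Qᵀb = (2.3238, -4.2867, -0.0247).
Back-substitute: x_3 = -0.0247/2.7957 = -0.0088.
x_2 = (-4.2867 + 5.7548·(-0.0088))/3.4059 = -1.2735.
x_1 = (2.3238 − 5.4222·(-1.2735) + 2.8402·(-0.0088))/3.8730 = 2.3765.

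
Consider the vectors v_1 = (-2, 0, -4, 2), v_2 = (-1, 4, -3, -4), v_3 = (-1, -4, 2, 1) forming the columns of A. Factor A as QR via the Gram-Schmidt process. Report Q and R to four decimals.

Q = [[-0.4082, -0.0786, -0.6111], [0.0000, 0.6285, -0.6111], [-0.8165, -0.3143, 0.0556], [0.4082, -0.7071, -0.5000]], R = [[4.8990, 1.2247, -0.8165], [0.0000, 6.3640, -3.7712], [0.0000, 0.0000, 2.6667]]

v_1 = (-2, 0, -4, 2); ‖v_1‖ = 4.8990, so q_1 = (-0.4082, 0.0000, -0.8165, 0.4082).
q_1·v_2 = (-0.4082)·(-1) + 0.0000·4 + (-0.8165)·(-3) + 0.4082·(-4) = 1.2247.
u_2 = v_2 − 1.2247·q_1 = (-0.5000, 4.0000, -2.0000, -4.5000).
‖u_2‖ = 6.3640, so q_2 = (-0.0786, 0.6285, -0.3143, -0.7071).
q_1·v_3 = (-0.4082)·(-1) + 0.0000·(-4) + (-0.8165)·2 + 0.4082·1 = -0.8165; q_2·v_3 = (-0.0786)·(-1) + 0.6285·(-4) + (-0.3143)·2 + (-0.7071)·1 = -3.7712.
u_3 = v_3 + 0.8165·q_1 + 3.7712·q_2 = (-1.6296, -1.6296, 0.1481, -1.3333).
‖u_3‖ = 2.6667, so q_3 = (-0.6111, -0.6111, 0.0556, -0.5000).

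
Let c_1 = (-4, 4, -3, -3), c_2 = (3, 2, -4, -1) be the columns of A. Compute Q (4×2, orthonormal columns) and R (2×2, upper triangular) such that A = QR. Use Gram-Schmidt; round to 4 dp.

Q = [[-0.5657, 0.7388], [0.5657, 0.2133], [-0.4243, -0.6360], [-0.4243, -0.0647]], R = [[7.0711, 1.5556], [0.0000, 5.2517]]

c_1 = (-4, 4, -3, -3); ‖c_1‖ = 7.0711, so e_1 = (-0.5657, 0.5657, -0.4243, -0.4243).
e_1·c_2 = (-0.5657)·3 + 0.5657·2 + (-0.4243)·(-4) + (-0.4243)·(-1) = 1.5556.
u_2 = c_2 − 1.5556·e_1 = (3.8800, 1.1200, -3.3400, -0.3400).
‖u_2‖ = 5.2517, so e_2 = (0.7388, 0.2133, -0.6360, -0.0647).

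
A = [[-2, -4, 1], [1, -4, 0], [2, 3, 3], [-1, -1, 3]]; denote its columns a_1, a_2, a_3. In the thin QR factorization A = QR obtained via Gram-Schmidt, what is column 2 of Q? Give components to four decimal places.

q_2 = (-0.3292, -0.9327, 0.1463, 0.0183)

q_1 = a_1/‖a_1‖ = (-2, 1, 2, -1)/3.1623 = (-0.6325, 0.3162, 0.6325, -0.3162).
r_{12} = q_1·a_2 = 3.4785.
u_2 = a_2 − 3.4785·q_1 = (-1.8000, -5.1000, 0.8000, 0.1000).
‖u_2‖ = 5.4681, so q_2 = (-0.3292, -0.9327, 0.1463, 0.0183).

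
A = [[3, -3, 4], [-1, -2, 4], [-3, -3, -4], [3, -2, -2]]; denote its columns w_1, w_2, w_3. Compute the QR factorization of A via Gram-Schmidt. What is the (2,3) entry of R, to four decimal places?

r_{23} = -0.3966

w_1 = (3, -1, -3, 3); ‖w_1‖ = 5.2915, so e_1 = (0.5669, -0.1890, -0.5669, 0.5669).
e_1·w_2 = 0.5669·(-3) + (-0.1890)·(-2) + (-0.5669)·(-3) + 0.5669·(-2) = -0.7559.
u_2 = w_2 + 0.7559·e_1 = (-2.5714, -2.1429, -3.4286, -1.5714).
‖u_2‖ = 5.0427, so e_2 = (-0.5099, -0.4249, -0.6799, -0.3116).
r_{23} = e_2·w_3 = -0.3966.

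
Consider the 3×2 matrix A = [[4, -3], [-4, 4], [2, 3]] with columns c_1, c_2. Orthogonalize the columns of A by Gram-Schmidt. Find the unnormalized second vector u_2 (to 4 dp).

u_2 = (-0.5556, 1.5556, 4.2222)

c_1 = (4, -4, 2); ‖c_1‖ = 6.0000, so q_1 = (0.6667, -0.6667, 0.3333).
q_1·c_2 = 0.6667·(-3) + (-0.6667)·4 + 0.3333·3 = -3.6667.
u_2 = c_2 + 3.6667·q_1 = (-0.5556, 1.5556, 4.2222).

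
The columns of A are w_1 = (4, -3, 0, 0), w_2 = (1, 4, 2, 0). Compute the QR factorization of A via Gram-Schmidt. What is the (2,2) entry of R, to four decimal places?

w_1 = (4, -3, 0, 0); ‖w_1‖ = 5.0000, so e_1 = (0.8000, -0.6000, 0.0000, 0.0000).
e_1·w_2 = 0.8000·1 + (-0.6000)·4 + 0.0000·2 + 0.0000·0 = -1.6000.
u_2 = w_2 + 1.6000·e_1 = (2.2800, 3.0400, 2.0000, 0.0000).
r_{22} = ‖u_2‖ = 4.2942.

r_{22} = 4.2942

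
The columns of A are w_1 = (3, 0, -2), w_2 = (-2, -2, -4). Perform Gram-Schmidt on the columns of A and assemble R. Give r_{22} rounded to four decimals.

w_1 = (3, 0, -2); ‖w_1‖ = 3.6056, so e_1 = (0.8321, 0.0000, -0.5547).
e_1·w_2 = 0.8321·(-2) + 0.0000·(-2) + (-0.5547)·(-4) = 0.5547.
u_2 = w_2 − 0.5547·e_1 = (-2.4615, -2.0000, -3.6923).
r_{22} = ‖u_2‖ = 4.8675.

r_{22} = 4.8675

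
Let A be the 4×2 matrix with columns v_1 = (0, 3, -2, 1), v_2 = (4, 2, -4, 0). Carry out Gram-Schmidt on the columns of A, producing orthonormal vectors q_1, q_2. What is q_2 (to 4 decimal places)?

q_2 = (0.8528, -0.2132, -0.4264, -0.2132)

v_1 = (0, 3, -2, 1); ‖v_1‖ = 3.7417, so q_1 = (0.0000, 0.8018, -0.5345, 0.2673).
q_1·v_2 = 0.0000·4 + 0.8018·2 + (-0.5345)·(-4) + 0.2673·0 = 3.7417.
u_2 = v_2 − 3.7417·q_1 = (4.0000, -1.0000, -2.0000, -1.0000).
‖u_2‖ = 4.6904, so q_2 = (0.8528, -0.2132, -0.4264, -0.2132).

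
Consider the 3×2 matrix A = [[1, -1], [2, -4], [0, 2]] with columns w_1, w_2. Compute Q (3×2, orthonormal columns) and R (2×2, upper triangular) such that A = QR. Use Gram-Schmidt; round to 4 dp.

Q = [[0.4472, 0.3651], [0.8944, -0.1826], [0.0000, 0.9129]], R = [[2.2361, -4.0249], [0.0000, 2.1909]]

w_1 = (1, 2, 0); ‖w_1‖ = 2.2361, so e_1 = (0.4472, 0.8944, 0.0000).
e_1·w_2 = 0.4472·(-1) + 0.8944·(-4) + 0.0000·2 = -4.0249.
u_2 = w_2 + 4.0249·e_1 = (0.8000, -0.4000, 2.0000).
‖u_2‖ = 2.1909, so e_2 = (0.3651, -0.1826, 0.9129).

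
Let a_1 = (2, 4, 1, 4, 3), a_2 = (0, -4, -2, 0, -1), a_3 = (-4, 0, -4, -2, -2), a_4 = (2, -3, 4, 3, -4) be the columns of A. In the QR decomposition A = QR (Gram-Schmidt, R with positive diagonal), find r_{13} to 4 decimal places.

r_{13} = -3.8335

a_1 = (2, 4, 1, 4, 3); ‖a_1‖ = 6.7823, so e_1 = (0.2949, 0.5898, 0.1474, 0.5898, 0.4423).
r_{13} = e_1·a_3 = -3.8335.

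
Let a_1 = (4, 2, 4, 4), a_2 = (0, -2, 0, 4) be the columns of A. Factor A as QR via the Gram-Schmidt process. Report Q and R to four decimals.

Q = [[0.5547, -0.2224], [0.2774, -0.5930], [0.5547, -0.2224], [0.5547, 0.7412]], R = [[7.2111, 1.6641], [0.0000, 4.1510]]

a_1 = (4, 2, 4, 4); ‖a_1‖ = 7.2111, so q_1 = (0.5547, 0.2774, 0.5547, 0.5547).
q_1·a_2 = 0.5547·0 + 0.2774·(-2) + 0.5547·0 + 0.5547·4 = 1.6641.
u_2 = a_2 − 1.6641·q_1 = (-0.9231, -2.4615, -0.9231, 3.0769).
‖u_2‖ = 4.1510, so q_2 = (-0.2224, -0.5930, -0.2224, 0.7412).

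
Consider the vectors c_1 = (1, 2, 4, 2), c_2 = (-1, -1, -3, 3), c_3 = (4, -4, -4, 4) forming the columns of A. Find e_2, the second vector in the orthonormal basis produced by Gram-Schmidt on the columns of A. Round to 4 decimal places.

e_1 = c_1/‖c_1‖ = (1, 2, 4, 2)/5.0000 = (0.2000, 0.4000, 0.8000, 0.4000).
r_{12} = e_1·c_2 = -1.8000.
u_2 = c_2 + 1.8000·e_1 = (-0.6400, -0.2800, -1.5600, 3.7200).
‖u_2‖ = 4.0939, so e_2 = (-0.1563, -0.0684, -0.3811, 0.9087).

e_2 = (-0.1563, -0.0684, -0.3811, 0.9087)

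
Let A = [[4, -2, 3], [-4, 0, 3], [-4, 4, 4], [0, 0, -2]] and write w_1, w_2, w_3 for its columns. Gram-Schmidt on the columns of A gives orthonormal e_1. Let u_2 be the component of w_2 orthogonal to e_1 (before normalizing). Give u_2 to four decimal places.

u_2 = (0.0000, -2.0000, 2.0000, 0.0000)

e_1 = w_1/‖w_1‖ = (4, -4, -4, 0)/6.9282 = (0.5774, -0.5774, -0.5774, 0.0000).
r_{12} = e_1·w_2 = -3.4641.
u_2 = w_2 + 3.4641·e_1 = (0.0000, -2.0000, 2.0000, 0.0000).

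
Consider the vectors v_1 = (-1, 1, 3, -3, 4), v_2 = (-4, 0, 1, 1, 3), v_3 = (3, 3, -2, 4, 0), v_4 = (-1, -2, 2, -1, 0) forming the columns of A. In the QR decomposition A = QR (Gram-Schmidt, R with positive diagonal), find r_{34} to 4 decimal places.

r_{34} = -2.3954

q_1 = v_1/‖v_1‖ = (-1, 1, 3, -3, 4)/6.0000 = (-0.1667, 0.1667, 0.5000, -0.5000, 0.6667).
r_{12} = q_1·v_2 = 2.6667.
u_2 = v_2 − 2.6667·q_1 = (-3.5556, -0.4444, -0.3333, 2.3333, 1.2222).
‖u_2‖ = 4.4597, so q_2 = (-0.7973, -0.0997, -0.0747, 0.5232, 0.2741).
r_{13} = q_1·v_3 = -3.0000; r_{23} = q_2·v_3 = -0.4485.
u_3 = v_3 + 3.0000·q_1 + 0.4485·q_2 = (2.1425, 3.4553, -0.5335, 2.7346, 2.1229).
‖u_3‖ = 5.3665, so q_3 = (0.3992, 0.6439, -0.0994, 0.5096, 0.3956).
r_{34} = q_3·v_4 = -2.3954.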